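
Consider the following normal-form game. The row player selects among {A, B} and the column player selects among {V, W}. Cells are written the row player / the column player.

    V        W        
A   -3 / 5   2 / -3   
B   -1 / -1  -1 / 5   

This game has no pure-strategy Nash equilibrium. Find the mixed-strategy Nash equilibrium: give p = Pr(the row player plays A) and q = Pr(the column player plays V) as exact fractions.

p = 3/7, q = 3/5

Each player's mixing probability is pinned down by making the *other* player indifferent.
The column player indifferent between V and W: p·5 + (1−p)·(-1) = p·(-3) + (1−p)·5 ⟹ (-1) + 6p = 5 + (-8)p ⟹ p = 3/7.
The row player indifferent between A and B: q·(-3) + (1−q)·2 = q·(-1) + (1−q)·(-1) ⟹ 2 + (-5)q = (-1) + 0q ⟹ q = 3/5.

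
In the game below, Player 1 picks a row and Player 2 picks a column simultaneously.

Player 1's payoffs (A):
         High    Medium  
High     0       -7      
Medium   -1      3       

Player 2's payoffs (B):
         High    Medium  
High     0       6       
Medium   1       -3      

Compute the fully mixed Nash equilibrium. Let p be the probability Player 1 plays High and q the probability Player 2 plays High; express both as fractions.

p = 2/5, q = 10/11

In a mixed NE each player is indifferent between their pure strategies, so the opponent's mix sets the indifference.
Player 2 indifferent between High and Medium: p·0 + (1−p)·1 = p·6 + (1−p)·(-3) ⟹ 1 + (-1)p = (-3) + 9p ⟹ p = 2/5.
Player 1 indifferent between High and Medium: q·0 + (1−q)·(-7) = q·(-1) + (1−q)·3 ⟹ (-7) + 7q = 3 + (-4)q ⟹ q = 10/11.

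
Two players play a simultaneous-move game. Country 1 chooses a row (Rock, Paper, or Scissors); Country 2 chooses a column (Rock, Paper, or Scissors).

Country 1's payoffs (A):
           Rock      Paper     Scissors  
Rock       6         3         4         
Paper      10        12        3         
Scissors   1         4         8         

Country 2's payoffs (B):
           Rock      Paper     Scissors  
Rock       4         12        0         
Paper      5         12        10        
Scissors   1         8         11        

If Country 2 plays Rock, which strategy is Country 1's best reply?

With Country 2 fixed at Rock, Country 1's payoffs are: Rock → 6, Paper → 10, Scissors → 1.
The maximum is 10, achieved by Paper.

Paper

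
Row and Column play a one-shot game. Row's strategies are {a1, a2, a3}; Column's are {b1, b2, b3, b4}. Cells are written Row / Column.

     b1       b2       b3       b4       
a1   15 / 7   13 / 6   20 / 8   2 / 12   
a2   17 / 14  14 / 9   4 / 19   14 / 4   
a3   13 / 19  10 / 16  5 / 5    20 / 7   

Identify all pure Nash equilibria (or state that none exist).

There is no pure-strategy Nash equilibrium

Find each player's best response to every opponent strategy; NE are the intersections.
Row's best responses — vs b1: a2 (payoff 17); vs b2: a2 (payoff 14); vs b3: a1 (payoff 20); vs b4: a3 (payoff 20).
Column's best responses — vs a1: b4 (payoff 12); vs a2: b3 (payoff 19); vs a3: b1 (payoff 19).
No cell has both players best-responding. For instance, Row's best reply to b3 is a1, but against a1 Column prefers b4 over b3.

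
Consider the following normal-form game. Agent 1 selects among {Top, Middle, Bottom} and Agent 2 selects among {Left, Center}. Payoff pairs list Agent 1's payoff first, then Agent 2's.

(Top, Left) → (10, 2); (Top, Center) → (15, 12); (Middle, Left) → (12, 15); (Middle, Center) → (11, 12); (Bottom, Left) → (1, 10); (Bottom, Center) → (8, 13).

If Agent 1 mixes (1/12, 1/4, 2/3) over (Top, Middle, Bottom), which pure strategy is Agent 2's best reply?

Agent 2's best reply maximizes expected payoff against the mix.
Left: (1/12)·2 + (1/4)·15 + (2/3)·10 = 127/12
Center: (1/12)·12 + (1/4)·12 + (2/3)·13 = 38/3
Highest expected payoff is 38/3, from Center.

Center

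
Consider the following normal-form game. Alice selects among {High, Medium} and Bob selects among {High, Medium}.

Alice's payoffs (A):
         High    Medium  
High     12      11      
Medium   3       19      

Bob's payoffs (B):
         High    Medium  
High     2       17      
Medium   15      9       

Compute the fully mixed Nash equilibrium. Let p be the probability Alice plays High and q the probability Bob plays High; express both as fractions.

p = 2/7, q = 8/17

In a mixed NE each player is indifferent between their pure strategies, so the opponent's mix sets the indifference.
Bob indifferent between High and Medium: p·2 + (1−p)·15 = p·17 + (1−p)·9 ⟹ 15 + (-13)p = 9 + 8p ⟹ p = 2/7.
Alice indifferent between High and Medium: q·12 + (1−q)·11 = q·3 + (1−q)·19 ⟹ 11 + 1q = 19 + (-16)q ⟹ q = 8/17.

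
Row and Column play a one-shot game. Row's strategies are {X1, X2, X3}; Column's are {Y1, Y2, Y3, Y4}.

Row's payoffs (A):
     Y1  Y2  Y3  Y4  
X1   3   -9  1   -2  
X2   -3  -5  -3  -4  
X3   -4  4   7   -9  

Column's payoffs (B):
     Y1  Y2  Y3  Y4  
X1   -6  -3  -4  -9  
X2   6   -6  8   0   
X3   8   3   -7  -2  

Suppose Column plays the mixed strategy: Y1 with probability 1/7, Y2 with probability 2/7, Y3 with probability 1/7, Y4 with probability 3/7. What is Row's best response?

Row's best reply maximizes expected payoff against the mix.
X1: (1/7)·3 + (2/7)·(-9) + (1/7)·1 + (3/7)·(-2) = -20/7
X2: (1/7)·(-3) + (2/7)·(-5) + (1/7)·(-3) + (3/7)·(-4) = -4
X3: (1/7)·(-4) + (2/7)·4 + (1/7)·7 + (3/7)·(-9) = -16/7
Highest expected payoff is -16/7, from X3.

X3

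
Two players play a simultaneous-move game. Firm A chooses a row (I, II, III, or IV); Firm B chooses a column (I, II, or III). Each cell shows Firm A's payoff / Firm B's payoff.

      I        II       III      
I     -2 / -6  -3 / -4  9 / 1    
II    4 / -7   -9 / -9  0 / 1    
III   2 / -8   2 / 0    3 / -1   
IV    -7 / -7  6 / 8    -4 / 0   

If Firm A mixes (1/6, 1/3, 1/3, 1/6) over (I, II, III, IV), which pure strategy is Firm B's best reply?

III

Compute Firm B's expected payoff from each pure strategy against the given mix.
I: (1/6)·(-6) + (1/3)·(-7) + (1/3)·(-8) + (1/6)·(-7) = -43/6
II: (1/6)·(-4) + (1/3)·(-9) + (1/3)·0 + (1/6)·8 = -7/3
III: (1/6)·1 + (1/3)·1 + (1/3)·(-1) + (1/6)·0 = 1/6
Highest expected payoff is 1/6, from III.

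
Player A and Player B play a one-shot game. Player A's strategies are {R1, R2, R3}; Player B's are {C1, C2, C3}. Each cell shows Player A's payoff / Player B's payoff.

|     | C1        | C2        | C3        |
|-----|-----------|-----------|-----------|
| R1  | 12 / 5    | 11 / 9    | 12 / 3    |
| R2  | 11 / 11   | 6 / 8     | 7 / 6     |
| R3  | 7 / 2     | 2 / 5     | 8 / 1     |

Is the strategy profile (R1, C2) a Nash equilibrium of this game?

Yes

Holding Player B at C2: Player A gets 11 from R1, versus 6 from R2, 2 from R3. No profitable deviation for Player A.
Holding Player A at R1: Player B gets 9 from C2, versus 5 from C1, 3 from C3. No profitable deviation for Player B either.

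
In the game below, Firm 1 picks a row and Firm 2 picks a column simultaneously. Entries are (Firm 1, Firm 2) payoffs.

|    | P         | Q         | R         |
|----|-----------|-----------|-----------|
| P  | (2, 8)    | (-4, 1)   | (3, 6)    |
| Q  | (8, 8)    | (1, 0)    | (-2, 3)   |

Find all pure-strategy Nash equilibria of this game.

A profile is a Nash equilibrium when each player is best-responding to the other.
Firm 1's best responses — vs P: Q (payoff 8); vs Q: Q (payoff 1); vs R: P (payoff 3).
Firm 2's best responses — vs P: P (payoff 8); vs Q: P (payoff 8).
The only mutual best response is (Q, P); neither player gains by switching there.

(Q, P)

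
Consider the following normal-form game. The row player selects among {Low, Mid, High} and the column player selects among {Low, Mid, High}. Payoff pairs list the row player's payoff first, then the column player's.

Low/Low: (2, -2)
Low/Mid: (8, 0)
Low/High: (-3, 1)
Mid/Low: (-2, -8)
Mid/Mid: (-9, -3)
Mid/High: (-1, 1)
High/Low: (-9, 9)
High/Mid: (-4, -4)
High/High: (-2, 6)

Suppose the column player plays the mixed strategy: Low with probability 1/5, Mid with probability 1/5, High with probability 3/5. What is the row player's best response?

Low

Compute the row player's expected payoff from each pure strategy against the given mix.
Low: (1/5)·2 + (1/5)·8 + (3/5)·(-3) = 1/5
Mid: (1/5)·(-2) + (1/5)·(-9) + (3/5)·(-1) = -14/5
High: (1/5)·(-9) + (1/5)·(-4) + (3/5)·(-2) = -19/5
Highest expected payoff is 1/5, from Low.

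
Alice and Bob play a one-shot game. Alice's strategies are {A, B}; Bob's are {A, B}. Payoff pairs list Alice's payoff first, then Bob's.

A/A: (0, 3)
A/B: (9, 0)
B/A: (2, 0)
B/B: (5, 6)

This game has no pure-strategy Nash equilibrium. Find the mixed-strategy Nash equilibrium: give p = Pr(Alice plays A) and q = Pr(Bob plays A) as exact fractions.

In a mixed NE each player is indifferent between their pure strategies, so the opponent's mix sets the indifference.
Bob indifferent between A and B: p·3 + (1−p)·0 = p·0 + (1−p)·6 ⟹ 0 + 3p = 6 + (-6)p ⟹ p = 2/3.
Alice indifferent between A and B: q·0 + (1−q)·9 = q·2 + (1−q)·5 ⟹ 9 + (-9)q = 5 + (-3)q ⟹ q = 2/3.

p = 2/3, q = 2/3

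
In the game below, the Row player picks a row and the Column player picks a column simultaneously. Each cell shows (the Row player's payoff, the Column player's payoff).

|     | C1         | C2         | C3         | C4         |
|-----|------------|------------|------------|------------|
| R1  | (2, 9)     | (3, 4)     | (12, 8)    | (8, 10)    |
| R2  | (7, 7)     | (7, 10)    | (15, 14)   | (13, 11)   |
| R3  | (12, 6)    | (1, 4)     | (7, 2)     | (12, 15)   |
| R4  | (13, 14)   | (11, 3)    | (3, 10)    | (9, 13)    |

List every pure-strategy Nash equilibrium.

Check mutual best responses: a cell is a NE iff neither player can gain by unilaterally deviating.
The Row player's best responses — vs C1: R4 (payoff 13); vs C2: R4 (payoff 11); vs C3: R2 (payoff 15); vs C4: R2 (payoff 13).
The Column player's best responses — vs R1: C4 (payoff 10); vs R2: C3 (payoff 14); vs R3: C4 (payoff 15); vs R4: C1 (payoff 14).
Mutual best responses occur at (R2, C3) and (R4, C1); at each, neither player gains by switching.

(R2, C3) and (R4, C1)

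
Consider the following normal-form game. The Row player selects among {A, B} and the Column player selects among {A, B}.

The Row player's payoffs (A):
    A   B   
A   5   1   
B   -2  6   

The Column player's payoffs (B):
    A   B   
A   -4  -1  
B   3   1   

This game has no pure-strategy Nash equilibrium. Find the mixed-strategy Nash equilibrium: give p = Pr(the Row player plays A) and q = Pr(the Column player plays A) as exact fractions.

In a mixed NE each player is indifferent between their pure strategies, so the opponent's mix sets the indifference.
The Column player indifferent between A and B: p·(-4) + (1−p)·3 = p·(-1) + (1−p)·1 ⟹ 3 + (-7)p = 1 + (-2)p ⟹ p = 2/5.
The Row player indifferent between A and B: q·5 + (1−q)·1 = q·(-2) + (1−q)·6 ⟹ 1 + 4q = 6 + (-8)q ⟹ q = 5/12.

p = 2/5, q = 5/12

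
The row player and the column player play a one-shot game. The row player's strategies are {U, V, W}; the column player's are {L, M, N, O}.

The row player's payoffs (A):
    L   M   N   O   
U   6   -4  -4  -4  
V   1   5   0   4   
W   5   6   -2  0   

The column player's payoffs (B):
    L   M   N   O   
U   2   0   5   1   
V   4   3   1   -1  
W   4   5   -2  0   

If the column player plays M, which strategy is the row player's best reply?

With the column player fixed at M, the row player's payoffs are: U → -4, V → 5, W → 6.
The maximum is 6, achieved by W.

W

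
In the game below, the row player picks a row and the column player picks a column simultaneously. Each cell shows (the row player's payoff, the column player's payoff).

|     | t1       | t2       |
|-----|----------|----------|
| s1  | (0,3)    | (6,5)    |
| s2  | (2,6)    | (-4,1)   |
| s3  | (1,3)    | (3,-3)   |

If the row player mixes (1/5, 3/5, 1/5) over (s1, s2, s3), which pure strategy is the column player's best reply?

Compute the column player's expected payoff from each pure strategy against the given mix.
t1: (1/5)·3 + (3/5)·6 + (1/5)·3 = 24/5
t2: (1/5)·5 + (3/5)·1 + (1/5)·(-3) = 1
Highest expected payoff is 24/5, from t1.

t1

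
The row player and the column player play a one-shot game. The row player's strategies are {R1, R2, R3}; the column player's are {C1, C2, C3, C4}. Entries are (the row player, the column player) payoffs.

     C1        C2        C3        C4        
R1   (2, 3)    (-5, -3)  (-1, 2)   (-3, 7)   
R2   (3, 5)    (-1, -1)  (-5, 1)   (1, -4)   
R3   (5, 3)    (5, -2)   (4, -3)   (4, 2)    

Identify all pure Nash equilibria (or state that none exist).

(R3, C1)

Check mutual best responses: a cell is a NE iff neither player can gain by unilaterally deviating.
The row player's best responses — vs C1: R3 (payoff 5); vs C2: R3 (payoff 5); vs C3: R3 (payoff 4); vs C4: R3 (payoff 4).
The column player's best responses — vs R1: C4 (payoff 7); vs R2: C1 (payoff 5); vs R3: C1 (payoff 3).
The only mutual best response is (R3, C1); neither player gains by switching there.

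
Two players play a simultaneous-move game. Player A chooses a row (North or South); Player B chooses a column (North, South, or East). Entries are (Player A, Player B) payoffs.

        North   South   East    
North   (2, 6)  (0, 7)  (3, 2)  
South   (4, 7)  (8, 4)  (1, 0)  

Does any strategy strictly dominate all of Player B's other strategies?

Check whether one of Player B's strategies beats all alternatives regardless of what the opponent does.
North is not dominant: against North, South gives 7 > 6.
South is not dominant: against South, North gives 7 > 4.
East is not dominant: against North, North gives 6 > 2.
No single strategy is best against every opponent action.

None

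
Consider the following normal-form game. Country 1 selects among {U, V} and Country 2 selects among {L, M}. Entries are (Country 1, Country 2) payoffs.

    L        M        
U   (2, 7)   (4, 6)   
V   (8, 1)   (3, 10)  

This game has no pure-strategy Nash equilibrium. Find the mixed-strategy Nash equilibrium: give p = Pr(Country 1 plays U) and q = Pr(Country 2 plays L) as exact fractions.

In a mixed NE each player is indifferent between their pure strategies, so the opponent's mix sets the indifference.
Country 2 indifferent between L and M: p·7 + (1−p)·1 = p·6 + (1−p)·10 ⟹ 1 + 6p = 10 + (-4)p ⟹ p = 9/10.
Country 1 indifferent between U and V: q·2 + (1−q)·4 = q·8 + (1−q)·3 ⟹ 4 + (-2)q = 3 + 5q ⟹ q = 1/7.

p = 9/10, q = 1/7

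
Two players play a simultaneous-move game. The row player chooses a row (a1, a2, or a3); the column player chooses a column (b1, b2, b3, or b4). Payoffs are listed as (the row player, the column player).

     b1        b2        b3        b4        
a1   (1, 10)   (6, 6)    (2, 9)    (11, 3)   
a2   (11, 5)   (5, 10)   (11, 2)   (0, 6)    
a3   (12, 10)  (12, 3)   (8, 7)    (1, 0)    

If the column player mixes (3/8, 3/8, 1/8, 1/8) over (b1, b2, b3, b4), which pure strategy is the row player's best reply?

The row player's best reply maximizes expected payoff against the mix.
a1: (3/8)·1 + (3/8)·6 + (1/8)·2 + (1/8)·11 = 17/4
a2: (3/8)·11 + (3/8)·5 + (1/8)·11 + (1/8)·0 = 59/8
a3: (3/8)·12 + (3/8)·12 + (1/8)·8 + (1/8)·1 = 81/8
Highest expected payoff is 81/8, from a3.

a3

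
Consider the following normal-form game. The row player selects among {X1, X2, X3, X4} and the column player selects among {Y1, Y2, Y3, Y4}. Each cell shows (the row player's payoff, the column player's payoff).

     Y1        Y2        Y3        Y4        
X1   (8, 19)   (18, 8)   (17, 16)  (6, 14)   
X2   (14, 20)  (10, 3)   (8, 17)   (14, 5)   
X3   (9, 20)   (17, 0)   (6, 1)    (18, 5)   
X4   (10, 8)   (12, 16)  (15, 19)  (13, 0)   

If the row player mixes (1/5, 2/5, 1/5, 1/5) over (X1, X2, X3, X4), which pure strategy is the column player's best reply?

Y1

The column player's best reply maximizes expected payoff against the mix.
Y1: (1/5)·19 + (2/5)·20 + (1/5)·20 + (1/5)·8 = 87/5
Y2: (1/5)·8 + (2/5)·3 + (1/5)·0 + (1/5)·16 = 6
Y3: (1/5)·16 + (2/5)·17 + (1/5)·1 + (1/5)·19 = 14
Y4: (1/5)·14 + (2/5)·5 + (1/5)·5 + (1/5)·0 = 29/5
Highest expected payoff is 87/5, from Y1.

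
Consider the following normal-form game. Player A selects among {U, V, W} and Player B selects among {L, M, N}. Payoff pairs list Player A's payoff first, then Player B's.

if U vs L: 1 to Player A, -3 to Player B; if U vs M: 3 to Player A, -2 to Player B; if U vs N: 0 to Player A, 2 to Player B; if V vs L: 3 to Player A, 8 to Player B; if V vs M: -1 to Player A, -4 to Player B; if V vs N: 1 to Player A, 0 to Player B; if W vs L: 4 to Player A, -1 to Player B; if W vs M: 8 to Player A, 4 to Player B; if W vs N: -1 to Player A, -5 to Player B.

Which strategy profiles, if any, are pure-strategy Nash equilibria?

(W, M)

A profile is a Nash equilibrium when each player is best-responding to the other.
Player A's best responses — vs L: W (payoff 4); vs M: W (payoff 8); vs N: V (payoff 1).
Player B's best responses — vs U: N (payoff 2); vs V: L (payoff 8); vs W: M (payoff 4).
The only mutual best response is (W, M); neither player gains by switching there.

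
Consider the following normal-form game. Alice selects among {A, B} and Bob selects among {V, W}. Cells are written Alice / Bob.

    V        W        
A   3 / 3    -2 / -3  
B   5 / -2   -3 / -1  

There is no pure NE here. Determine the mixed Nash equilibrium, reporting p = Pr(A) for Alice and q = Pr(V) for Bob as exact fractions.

p = 1/7, q = 1/3

In a mixed NE each player is indifferent between their pure strategies, so the opponent's mix sets the indifference.
Bob indifferent between V and W: p·3 + (1−p)·(-2) = p·(-3) + (1−p)·(-1) ⟹ (-2) + 5p = (-1) + (-2)p ⟹ p = 1/7.
Alice indifferent between A and B: q·3 + (1−q)·(-2) = q·5 + (1−q)·(-3) ⟹ (-2) + 5q = (-3) + 8q ⟹ q = 1/3.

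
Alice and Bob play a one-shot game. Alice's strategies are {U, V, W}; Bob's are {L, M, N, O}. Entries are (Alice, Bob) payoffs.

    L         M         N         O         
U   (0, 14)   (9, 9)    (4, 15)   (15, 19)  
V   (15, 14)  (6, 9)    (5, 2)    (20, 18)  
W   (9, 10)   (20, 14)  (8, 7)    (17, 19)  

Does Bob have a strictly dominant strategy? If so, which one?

O

Check whether one of Bob's strategies beats all alternatives regardless of what the opponent does.
O strictly dominates: vs U: 19 > each of {14, 9, 15}; vs V: 18 > each of {14, 9, 2}; vs W: 19 > each of {10, 14, 7}.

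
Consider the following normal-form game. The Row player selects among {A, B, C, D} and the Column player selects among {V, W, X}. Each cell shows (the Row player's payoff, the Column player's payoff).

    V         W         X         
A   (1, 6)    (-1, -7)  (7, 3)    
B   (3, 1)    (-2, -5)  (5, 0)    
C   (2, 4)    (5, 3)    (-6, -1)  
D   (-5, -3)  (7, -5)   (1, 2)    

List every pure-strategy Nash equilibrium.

Check mutual best responses: a cell is a NE iff neither player can gain by unilaterally deviating.
The Row player's best responses — vs V: B (payoff 3); vs W: D (payoff 7); vs X: A (payoff 7).
The Column player's best responses — vs A: V (payoff 6); vs B: V (payoff 1); vs C: V (payoff 4); vs D: X (payoff 2).
The only mutual best response is (B, V); neither player gains by switching there.

(B, V)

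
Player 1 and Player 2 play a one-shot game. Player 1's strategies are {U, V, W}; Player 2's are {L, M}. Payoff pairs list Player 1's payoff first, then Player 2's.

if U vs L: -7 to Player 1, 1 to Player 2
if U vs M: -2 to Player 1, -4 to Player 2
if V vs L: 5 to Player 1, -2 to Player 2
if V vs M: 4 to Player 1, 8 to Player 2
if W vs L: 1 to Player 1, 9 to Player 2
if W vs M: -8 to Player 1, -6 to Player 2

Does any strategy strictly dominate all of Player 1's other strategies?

V

Check whether one of Player 1's strategies beats all alternatives regardless of what the opponent does.
V strictly dominates: vs L: 5 > each of {-7, 1}; vs M: 4 > each of {-2, -8}.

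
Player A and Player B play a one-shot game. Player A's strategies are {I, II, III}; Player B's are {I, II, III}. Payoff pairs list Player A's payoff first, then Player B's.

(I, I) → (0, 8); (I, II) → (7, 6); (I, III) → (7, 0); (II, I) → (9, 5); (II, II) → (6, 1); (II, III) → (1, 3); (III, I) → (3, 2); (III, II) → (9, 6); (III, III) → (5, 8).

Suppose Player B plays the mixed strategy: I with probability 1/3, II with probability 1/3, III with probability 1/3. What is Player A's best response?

Player A's best reply maximizes expected payoff against the mix.
I: (1/3)·0 + (1/3)·7 + (1/3)·7 = 14/3
II: (1/3)·9 + (1/3)·6 + (1/3)·1 = 16/3
III: (1/3)·3 + (1/3)·9 + (1/3)·5 = 17/3
Highest expected payoff is 17/3, from III.

III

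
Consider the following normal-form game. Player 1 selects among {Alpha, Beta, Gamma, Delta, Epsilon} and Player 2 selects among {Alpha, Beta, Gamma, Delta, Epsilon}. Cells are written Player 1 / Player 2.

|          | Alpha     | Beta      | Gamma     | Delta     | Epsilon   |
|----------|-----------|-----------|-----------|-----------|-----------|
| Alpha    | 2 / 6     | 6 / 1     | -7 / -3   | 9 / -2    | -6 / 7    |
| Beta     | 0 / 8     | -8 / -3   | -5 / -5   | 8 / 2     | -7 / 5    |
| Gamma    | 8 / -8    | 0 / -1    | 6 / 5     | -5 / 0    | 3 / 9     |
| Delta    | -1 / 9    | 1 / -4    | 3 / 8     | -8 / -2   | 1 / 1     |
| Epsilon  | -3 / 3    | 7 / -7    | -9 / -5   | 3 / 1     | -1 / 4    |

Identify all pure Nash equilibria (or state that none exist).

Find each player's best response to every opponent strategy; NE are the intersections.
Player 1's best responses — vs Alpha: Gamma (payoff 8); vs Beta: Epsilon (payoff 7); vs Gamma: Gamma (payoff 6); vs Delta: Alpha (payoff 9); vs Epsilon: Gamma (payoff 3).
Player 2's best responses — vs Alpha: Epsilon (payoff 7); vs Beta: Alpha (payoff 8); vs Gamma: Epsilon (payoff 9); vs Delta: Alpha (payoff 9); vs Epsilon: Epsilon (payoff 4).
The only mutual best response is (Gamma, Epsilon); neither player gains by switching there.

(Gamma, Epsilon)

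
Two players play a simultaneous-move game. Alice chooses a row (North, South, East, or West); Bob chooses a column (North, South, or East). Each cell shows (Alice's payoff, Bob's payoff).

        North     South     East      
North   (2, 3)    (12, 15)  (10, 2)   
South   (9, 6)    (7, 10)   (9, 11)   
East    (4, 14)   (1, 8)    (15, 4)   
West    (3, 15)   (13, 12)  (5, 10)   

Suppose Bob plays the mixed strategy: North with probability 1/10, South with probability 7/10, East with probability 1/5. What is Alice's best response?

Alice's best reply maximizes expected payoff against the mix.
North: (1/10)·2 + (7/10)·12 + (1/5)·10 = 53/5
South: (1/10)·9 + (7/10)·7 + (1/5)·9 = 38/5
East: (1/10)·4 + (7/10)·1 + (1/5)·15 = 41/10
West: (1/10)·3 + (7/10)·13 + (1/5)·5 = 52/5
Highest expected payoff is 53/5, from North.

North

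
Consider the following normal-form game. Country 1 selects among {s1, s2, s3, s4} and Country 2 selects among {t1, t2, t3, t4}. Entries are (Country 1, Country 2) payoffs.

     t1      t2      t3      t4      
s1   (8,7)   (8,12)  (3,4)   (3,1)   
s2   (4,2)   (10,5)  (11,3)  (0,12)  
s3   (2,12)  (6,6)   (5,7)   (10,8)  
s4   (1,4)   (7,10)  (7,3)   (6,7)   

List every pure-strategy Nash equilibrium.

Check mutual best responses: a cell is a NE iff neither player can gain by unilaterally deviating.
Country 1's best responses — vs t1: s1 (payoff 8); vs t2: s2 (payoff 10); vs t3: s2 (payoff 11); vs t4: s3 (payoff 10).
Country 2's best responses — vs s1: t2 (payoff 12); vs s2: t4 (payoff 12); vs s3: t1 (payoff 12); vs s4: t2 (payoff 10).
No cell has both players best-responding. For instance, Country 1's best reply to t4 is s3, but against s3 Country 2 prefers t1 over t4.

No pure-strategy Nash equilibrium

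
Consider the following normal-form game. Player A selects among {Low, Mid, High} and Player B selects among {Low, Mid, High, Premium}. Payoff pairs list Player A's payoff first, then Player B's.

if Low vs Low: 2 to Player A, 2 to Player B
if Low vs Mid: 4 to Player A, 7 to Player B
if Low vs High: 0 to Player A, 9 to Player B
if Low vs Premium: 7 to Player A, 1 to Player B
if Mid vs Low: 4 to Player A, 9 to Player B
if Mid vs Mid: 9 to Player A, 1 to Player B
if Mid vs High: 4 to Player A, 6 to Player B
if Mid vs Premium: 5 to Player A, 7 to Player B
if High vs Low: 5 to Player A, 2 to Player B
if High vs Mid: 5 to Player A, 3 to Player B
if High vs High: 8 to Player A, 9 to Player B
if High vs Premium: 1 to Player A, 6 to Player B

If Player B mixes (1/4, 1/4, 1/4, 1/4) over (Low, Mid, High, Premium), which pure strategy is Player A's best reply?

Player A's best reply maximizes expected payoff against the mix.
Low: (1/4)·2 + (1/4)·4 + (1/4)·0 + (1/4)·7 = 13/4
Mid: (1/4)·4 + (1/4)·9 + (1/4)·4 + (1/4)·5 = 11/2
High: (1/4)·5 + (1/4)·5 + (1/4)·8 + (1/4)·1 = 19/4
Highest expected payoff is 11/2, from Mid.

Mid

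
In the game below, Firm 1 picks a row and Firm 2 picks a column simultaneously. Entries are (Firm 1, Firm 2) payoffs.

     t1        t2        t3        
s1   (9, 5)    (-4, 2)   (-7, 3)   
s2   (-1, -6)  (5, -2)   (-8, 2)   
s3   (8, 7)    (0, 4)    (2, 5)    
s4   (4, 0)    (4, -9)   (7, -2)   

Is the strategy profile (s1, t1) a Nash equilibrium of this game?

Holding Firm 2 at t1: Firm 1 gets 9 from s1, versus -1 from s2, 8 from s3, 4 from s4. No profitable deviation for Firm 1.
Holding Firm 1 at s1: Firm 2 gets 5 from t1, versus 2 from t2, 3 from t3. No profitable deviation for Firm 2 either.

Yes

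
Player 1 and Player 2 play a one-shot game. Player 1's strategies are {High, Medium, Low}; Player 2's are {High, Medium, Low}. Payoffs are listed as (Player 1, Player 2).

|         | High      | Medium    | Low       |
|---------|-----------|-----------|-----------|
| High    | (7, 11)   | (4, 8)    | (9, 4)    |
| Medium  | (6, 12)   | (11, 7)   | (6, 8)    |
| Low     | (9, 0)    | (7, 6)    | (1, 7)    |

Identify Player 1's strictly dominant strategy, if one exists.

A strategy is strictly dominant if it gives Player 1 a strictly higher payoff than every other strategy, against every choice by the opponent.
High is not dominant: against High, Low gives 9 > 7.
Medium is not dominant: against High, High gives 7 > 6.
Low is not dominant: against Medium, Medium gives 11 > 7.
No single strategy is best against every opponent action.

No strictly dominant strategy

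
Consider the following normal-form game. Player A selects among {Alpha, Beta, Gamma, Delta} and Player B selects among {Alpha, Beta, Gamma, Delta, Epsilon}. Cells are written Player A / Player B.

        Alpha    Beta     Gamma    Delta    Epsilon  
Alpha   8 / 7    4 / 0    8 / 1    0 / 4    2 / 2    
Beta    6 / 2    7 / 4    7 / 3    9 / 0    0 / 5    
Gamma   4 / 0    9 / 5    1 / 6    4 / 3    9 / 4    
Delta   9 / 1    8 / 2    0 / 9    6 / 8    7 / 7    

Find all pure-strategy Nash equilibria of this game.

Find each player's best response to every opponent strategy; NE are the intersections.
Player A's best responses — vs Alpha: Delta (payoff 9); vs Beta: Gamma (payoff 9); vs Gamma: Alpha (payoff 8); vs Delta: Beta (payoff 9); vs Epsilon: Gamma (payoff 9).
Player B's best responses — vs Alpha: Alpha (payoff 7); vs Beta: Epsilon (payoff 5); vs Gamma: Gamma (payoff 6); vs Delta: Gamma (payoff 9).
No cell has both players best-responding. For instance, Player A's best reply to Alpha is Delta, but against Delta Player B prefers Gamma over Alpha.

None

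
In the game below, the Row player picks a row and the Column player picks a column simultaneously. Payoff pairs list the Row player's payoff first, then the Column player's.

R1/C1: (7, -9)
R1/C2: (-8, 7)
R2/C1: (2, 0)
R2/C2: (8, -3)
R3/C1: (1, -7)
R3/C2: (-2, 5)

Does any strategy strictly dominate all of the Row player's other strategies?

A strategy is strictly dominant if it gives the Row player a strictly higher payoff than every other strategy, against every choice by the opponent.
R1 is not dominant: against C2, R2 gives 8 > -8.
R2 is not dominant: against C1, R1 gives 7 > 2.
R3 is not dominant: against C1, R1 gives 7 > 1.
No single strategy is best against every opponent action.

No strictly dominant strategy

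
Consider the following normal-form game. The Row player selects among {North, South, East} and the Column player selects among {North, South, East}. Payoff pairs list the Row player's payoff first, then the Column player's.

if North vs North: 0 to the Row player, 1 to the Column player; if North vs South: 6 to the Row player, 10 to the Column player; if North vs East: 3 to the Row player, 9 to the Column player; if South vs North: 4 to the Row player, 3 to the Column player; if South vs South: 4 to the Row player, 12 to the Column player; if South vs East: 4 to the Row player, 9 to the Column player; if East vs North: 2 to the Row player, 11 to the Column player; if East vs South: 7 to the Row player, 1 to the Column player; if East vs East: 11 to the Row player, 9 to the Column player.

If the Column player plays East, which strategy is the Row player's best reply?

With the Column player fixed at East, the Row player's payoffs are: North → 3, South → 4, East → 11.
The maximum is 11, achieved by East.

East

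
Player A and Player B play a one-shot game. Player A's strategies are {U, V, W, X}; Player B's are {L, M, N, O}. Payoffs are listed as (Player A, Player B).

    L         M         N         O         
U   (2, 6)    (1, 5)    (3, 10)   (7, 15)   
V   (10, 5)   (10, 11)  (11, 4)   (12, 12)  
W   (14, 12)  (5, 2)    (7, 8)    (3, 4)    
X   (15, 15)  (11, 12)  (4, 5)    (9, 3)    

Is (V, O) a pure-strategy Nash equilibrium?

Holding Player B at O: Player A gets 12 from V, versus 7 from U, 3 from W, 9 from X. No profitable deviation for Player A.
Holding Player A at V: Player B gets 12 from O, versus 5 from L, 11 from M, 4 from N. No profitable deviation for Player B either.

Yes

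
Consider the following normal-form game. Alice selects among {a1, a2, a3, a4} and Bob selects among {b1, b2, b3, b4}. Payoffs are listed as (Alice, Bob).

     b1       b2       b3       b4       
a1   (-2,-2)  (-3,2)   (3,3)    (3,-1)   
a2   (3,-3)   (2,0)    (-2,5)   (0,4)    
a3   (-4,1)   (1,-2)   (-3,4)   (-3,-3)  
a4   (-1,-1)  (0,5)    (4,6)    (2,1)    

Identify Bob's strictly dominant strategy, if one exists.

Check whether one of Bob's strategies beats all alternatives regardless of what the opponent does.
b3 strictly dominates: vs a1: 3 > each of {-2, 2, -1}; vs a2: 5 > each of {-3, 0, 4}; vs a3: 4 > each of {1, -2, -3}; vs a4: 6 > each of {-1, 5, 1}.

b3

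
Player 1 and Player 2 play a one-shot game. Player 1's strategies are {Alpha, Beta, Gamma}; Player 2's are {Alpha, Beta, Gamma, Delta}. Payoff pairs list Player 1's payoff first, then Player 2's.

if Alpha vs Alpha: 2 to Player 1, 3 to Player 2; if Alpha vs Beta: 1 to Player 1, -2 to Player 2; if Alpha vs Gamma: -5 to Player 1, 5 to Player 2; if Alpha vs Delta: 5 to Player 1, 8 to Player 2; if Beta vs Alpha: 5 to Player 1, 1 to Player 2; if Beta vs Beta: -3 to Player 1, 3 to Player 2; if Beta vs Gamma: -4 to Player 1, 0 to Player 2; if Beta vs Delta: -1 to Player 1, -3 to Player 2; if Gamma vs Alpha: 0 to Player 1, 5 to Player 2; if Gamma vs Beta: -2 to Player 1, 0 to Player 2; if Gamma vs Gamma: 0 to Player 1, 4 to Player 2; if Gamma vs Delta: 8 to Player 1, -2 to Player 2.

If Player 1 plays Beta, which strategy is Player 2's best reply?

Beta

With Player 1 fixed at Beta, Player 2's payoffs are: Alpha → 1, Beta → 3, Gamma → 0, Delta → -3.
The maximum is 3, achieved by Beta.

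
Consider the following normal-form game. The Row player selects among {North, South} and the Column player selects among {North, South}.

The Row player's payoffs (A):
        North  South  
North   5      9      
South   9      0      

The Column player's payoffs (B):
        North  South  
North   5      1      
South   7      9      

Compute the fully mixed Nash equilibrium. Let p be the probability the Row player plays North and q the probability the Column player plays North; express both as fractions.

Each player's mixing probability is pinned down by making the *other* player indifferent.
The Column player indifferent between North and South: p·5 + (1−p)·7 = p·1 + (1−p)·9 ⟹ 7 + (-2)p = 9 + (-8)p ⟹ p = 1/3.
The Row player indifferent between North and South: q·5 + (1−q)·9 = q·9 + (1−q)·0 ⟹ 9 + (-4)q = 0 + 9q ⟹ q = 9/13.

p = 1/3, q = 9/13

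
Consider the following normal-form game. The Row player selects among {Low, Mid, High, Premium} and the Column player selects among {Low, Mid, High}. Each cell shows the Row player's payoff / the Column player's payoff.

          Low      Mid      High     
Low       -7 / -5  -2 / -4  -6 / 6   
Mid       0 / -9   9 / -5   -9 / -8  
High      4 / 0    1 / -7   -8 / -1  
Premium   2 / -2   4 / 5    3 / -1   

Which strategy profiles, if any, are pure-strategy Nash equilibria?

Find each player's best response to every opponent strategy; NE are the intersections.
The Row player's best responses — vs Low: High (payoff 4); vs Mid: Mid (payoff 9); vs High: Premium (payoff 3).
The Column player's best responses — vs Low: High (payoff 6); vs Mid: Mid (payoff -5); vs High: Low (payoff 0); vs Premium: Mid (payoff 5).
Mutual best responses occur at (Mid, Mid) and (High, Low); at each, neither player gains by switching.

(Mid, Mid) and (High, Low)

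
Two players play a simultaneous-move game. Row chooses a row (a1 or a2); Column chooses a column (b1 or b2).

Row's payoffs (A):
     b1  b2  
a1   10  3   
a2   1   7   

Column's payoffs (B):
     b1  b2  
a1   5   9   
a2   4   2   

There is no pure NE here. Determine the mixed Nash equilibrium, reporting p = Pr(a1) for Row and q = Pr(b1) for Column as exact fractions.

p = 1/3, q = 4/13

Each player's mixing probability is pinned down by making the *other* player indifferent.
Column indifferent between b1 and b2: p·5 + (1−p)·4 = p·9 + (1−p)·2 ⟹ 4 + 1p = 2 + 7p ⟹ p = 1/3.
Row indifferent between a1 and a2: q·10 + (1−q)·3 = q·1 + (1−q)·7 ⟹ 3 + 7q = 7 + (-6)q ⟹ q = 4/13.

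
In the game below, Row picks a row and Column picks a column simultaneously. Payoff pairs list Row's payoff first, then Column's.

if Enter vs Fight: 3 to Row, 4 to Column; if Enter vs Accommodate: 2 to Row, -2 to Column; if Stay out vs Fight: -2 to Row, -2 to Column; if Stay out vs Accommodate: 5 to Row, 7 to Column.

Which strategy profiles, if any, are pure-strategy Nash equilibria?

Find each player's best response to every opponent strategy; NE are the intersections.
Row's best responses — vs Fight: Enter (payoff 3); vs Accommodate: Stay out (payoff 5).
Column's best responses — vs Enter: Fight (payoff 4); vs Stay out: Accommodate (payoff 7).
Mutual best responses occur at (Enter, Fight) and (Stay out, Accommodate); at each, neither player gains by switching.

(Enter, Fight) and (Stay out, Accommodate)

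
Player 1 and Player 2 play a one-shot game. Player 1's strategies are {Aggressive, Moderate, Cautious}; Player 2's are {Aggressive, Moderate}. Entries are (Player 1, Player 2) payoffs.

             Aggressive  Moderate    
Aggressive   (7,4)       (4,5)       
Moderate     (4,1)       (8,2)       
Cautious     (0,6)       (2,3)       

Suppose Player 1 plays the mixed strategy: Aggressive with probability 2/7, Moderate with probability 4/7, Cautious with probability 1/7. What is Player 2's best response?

Compute Player 2's expected payoff from each pure strategy against the given mix.
Aggressive: (2/7)·4 + (4/7)·1 + (1/7)·6 = 18/7
Moderate: (2/7)·5 + (4/7)·2 + (1/7)·3 = 3
Highest expected payoff is 3, from Moderate.

Moderate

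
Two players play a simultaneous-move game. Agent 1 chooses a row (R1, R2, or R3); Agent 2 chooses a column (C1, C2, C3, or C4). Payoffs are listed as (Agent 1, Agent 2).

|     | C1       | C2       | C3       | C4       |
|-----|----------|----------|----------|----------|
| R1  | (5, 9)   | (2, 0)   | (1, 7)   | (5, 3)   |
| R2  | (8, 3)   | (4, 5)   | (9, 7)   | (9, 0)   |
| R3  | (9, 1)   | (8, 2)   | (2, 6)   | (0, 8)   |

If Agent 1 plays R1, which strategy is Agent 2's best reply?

With Agent 1 fixed at R1, Agent 2's payoffs are: C1 → 9, C2 → 0, C3 → 7, C4 → 3.
The maximum is 9, achieved by C1.

C1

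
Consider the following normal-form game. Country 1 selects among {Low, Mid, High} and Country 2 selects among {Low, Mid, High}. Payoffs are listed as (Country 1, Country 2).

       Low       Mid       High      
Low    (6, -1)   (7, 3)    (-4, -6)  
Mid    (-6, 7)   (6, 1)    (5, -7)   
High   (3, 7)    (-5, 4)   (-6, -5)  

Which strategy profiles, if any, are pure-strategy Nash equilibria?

(Low, Mid)

Check mutual best responses: a cell is a NE iff neither player can gain by unilaterally deviating.
Country 1's best responses — vs Low: Low (payoff 6); vs Mid: Low (payoff 7); vs High: Mid (payoff 5).
Country 2's best responses — vs Low: Mid (payoff 3); vs Mid: Low (payoff 7); vs High: Low (payoff 7).
The only mutual best response is (Low, Mid); neither player gains by switching there.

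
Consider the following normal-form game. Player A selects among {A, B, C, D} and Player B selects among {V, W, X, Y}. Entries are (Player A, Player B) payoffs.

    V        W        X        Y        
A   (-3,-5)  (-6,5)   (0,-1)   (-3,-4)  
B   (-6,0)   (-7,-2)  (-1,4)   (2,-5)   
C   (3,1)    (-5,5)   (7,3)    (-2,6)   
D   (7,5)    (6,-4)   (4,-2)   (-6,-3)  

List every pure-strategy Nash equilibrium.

(D, V)

A profile is a Nash equilibrium when each player is best-responding to the other.
Player A's best responses — vs V: D (payoff 7); vs W: D (payoff 6); vs X: C (payoff 7); vs Y: B (payoff 2).
Player B's best responses — vs A: W (payoff 5); vs B: X (payoff 4); vs C: Y (payoff 6); vs D: V (payoff 5).
The only mutual best response is (D, V); neither player gains by switching there.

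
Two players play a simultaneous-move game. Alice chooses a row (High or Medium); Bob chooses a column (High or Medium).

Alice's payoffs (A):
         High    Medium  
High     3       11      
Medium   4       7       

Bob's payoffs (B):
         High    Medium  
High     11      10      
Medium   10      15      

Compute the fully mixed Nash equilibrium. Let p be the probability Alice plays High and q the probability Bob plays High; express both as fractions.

Each player's mixing probability is pinned down by making the *other* player indifferent.
Bob indifferent between High and Medium: p·11 + (1−p)·10 = p·10 + (1−p)·15 ⟹ 10 + 1p = 15 + (-5)p ⟹ p = 5/6.
Alice indifferent between High and Medium: q·3 + (1−q)·11 = q·4 + (1−q)·7 ⟹ 11 + (-8)q = 7 + (-3)q ⟹ q = 4/5.

p = 5/6, q = 4/5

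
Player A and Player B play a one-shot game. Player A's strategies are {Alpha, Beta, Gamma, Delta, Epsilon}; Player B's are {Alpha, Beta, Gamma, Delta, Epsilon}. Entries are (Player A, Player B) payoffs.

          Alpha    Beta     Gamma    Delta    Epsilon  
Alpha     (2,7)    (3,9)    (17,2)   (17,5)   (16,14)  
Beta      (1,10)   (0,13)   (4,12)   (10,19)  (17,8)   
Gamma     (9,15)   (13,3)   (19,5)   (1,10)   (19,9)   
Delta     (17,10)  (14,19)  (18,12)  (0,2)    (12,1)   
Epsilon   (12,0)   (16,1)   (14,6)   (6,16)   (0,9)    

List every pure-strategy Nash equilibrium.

Find each player's best response to every opponent strategy; NE are the intersections.
Player A's best responses — vs Alpha: Delta (payoff 17); vs Beta: Epsilon (payoff 16); vs Gamma: Gamma (payoff 19); vs Delta: Alpha (payoff 17); vs Epsilon: Gamma (payoff 19).
Player B's best responses — vs Alpha: Epsilon (payoff 14); vs Beta: Delta (payoff 19); vs Gamma: Alpha (payoff 15); vs Delta: Beta (payoff 19); vs Epsilon: Delta (payoff 16).
No cell has both players best-responding. For instance, Player A's best reply to Gamma is Gamma, but against Gamma Player B prefers Alpha over Gamma.

None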